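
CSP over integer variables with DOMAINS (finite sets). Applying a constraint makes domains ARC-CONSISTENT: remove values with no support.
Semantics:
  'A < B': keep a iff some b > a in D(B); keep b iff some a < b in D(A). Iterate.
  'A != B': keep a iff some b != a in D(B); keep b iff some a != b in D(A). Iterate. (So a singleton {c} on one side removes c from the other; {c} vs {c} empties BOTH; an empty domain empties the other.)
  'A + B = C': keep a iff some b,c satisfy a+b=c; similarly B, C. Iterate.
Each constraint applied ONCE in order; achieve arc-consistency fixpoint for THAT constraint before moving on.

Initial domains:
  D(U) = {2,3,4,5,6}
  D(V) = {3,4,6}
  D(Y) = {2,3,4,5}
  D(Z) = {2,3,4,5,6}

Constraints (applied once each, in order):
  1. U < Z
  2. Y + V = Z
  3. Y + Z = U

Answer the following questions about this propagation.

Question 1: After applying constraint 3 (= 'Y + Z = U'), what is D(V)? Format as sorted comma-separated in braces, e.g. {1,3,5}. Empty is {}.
Constraint 1 (U < Z) on D(U)={2,3,4,5,6} D(Z)={2,3,4,5,6}: U {2,3,4,5,6}->{2,3,4,5}; Z {2,3,4,5,6}->{3,4,5,6}
Constraint 2 (Y + V = Z) on D(Y)={2,3,4,5} D(V)={3,4,6} D(Z)={3,4,5,6}: Y {2,3,4,5}->{2,3}; V {3,4,6}->{3,4}; Z {3,4,5,6}->{5,6}
Constraint 3 (Y + Z = U) on D(Y)={2,3} D(Z)={5,6} D(U)={2,3,4,5}: Y {2,3}->{}; Z {5,6}->{}; U {2,3,4,5}->{}
So after constraint 3: D(V) = {3,4}

Answer: {3,4}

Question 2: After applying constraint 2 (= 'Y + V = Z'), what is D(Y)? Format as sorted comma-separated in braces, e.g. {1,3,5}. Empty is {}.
Answer: {2,3}

Derivation:
Constraint 1 (U < Z) on D(U)={2,3,4,5,6} D(Z)={2,3,4,5,6}: U {2,3,4,5,6}->{2,3,4,5}; Z {2,3,4,5,6}->{3,4,5,6}
Constraint 2 (Y + V = Z) on D(Y)={2,3,4,5} D(V)={3,4,6} D(Z)={3,4,5,6}: Y {2,3,4,5}->{2,3}; V {3,4,6}->{3,4}; Z {3,4,5,6}->{5,6}
So after constraint 2: D(Y) = {2,3}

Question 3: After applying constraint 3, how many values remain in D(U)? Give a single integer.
Answer: 0

Derivation:
Constraint 1 (U < Z) on D(U)={2,3,4,5,6} D(Z)={2,3,4,5,6}: U {2,3,4,5,6}->{2,3,4,5}; Z {2,3,4,5,6}->{3,4,5,6}
Constraint 2 (Y + V = Z) on D(Y)={2,3,4,5} D(V)={3,4,6} D(Z)={3,4,5,6}: Y {2,3,4,5}->{2,3}; V {3,4,6}->{3,4}; Z {3,4,5,6}->{5,6}
Constraint 3 (Y + Z = U) on D(Y)={2,3} D(Z)={5,6} D(U)={2,3,4,5}: Y {2,3}->{}; Z {5,6}->{}; U {2,3,4,5}->{}
So after constraint 3: D(U)={}, size = 0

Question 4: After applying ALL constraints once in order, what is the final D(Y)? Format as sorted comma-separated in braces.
Answer: {}

Derivation:
Constraint 1 (U < Z) on D(U)={2,3,4,5,6} D(Z)={2,3,4,5,6}: U {2,3,4,5,6}->{2,3,4,5}; Z {2,3,4,5,6}->{3,4,5,6}
Constraint 2 (Y + V = Z) on D(Y)={2,3,4,5} D(V)={3,4,6} D(Z)={3,4,5,6}: Y {2,3,4,5}->{2,3}; V {3,4,6}->{3,4}; Z {3,4,5,6}->{5,6}
Constraint 3 (Y + Z = U) on D(Y)={2,3} D(Z)={5,6} D(U)={2,3,4,5}: Y {2,3}->{}; Z {5,6}->{}; U {2,3,4,5}->{}
So after all 3 constraints: D(Y) = {}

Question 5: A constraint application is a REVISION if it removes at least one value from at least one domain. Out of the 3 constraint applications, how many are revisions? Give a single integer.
Constraint 1 (U < Z) on D(U)={2,3,4,5,6} D(Z)={2,3,4,5,6}: U {2,3,4,5,6}->{2,3,4,5}; Z {2,3,4,5,6}->{3,4,5,6} => REVISION
Constraint 2 (Y + V = Z) on D(Y)={2,3,4,5} D(V)={3,4,6} D(Z)={3,4,5,6}: Y {2,3,4,5}->{2,3}; V {3,4,6}->{3,4}; Z {3,4,5,6}->{5,6} => REVISION
Constraint 3 (Y + Z = U) on D(Y)={2,3} D(Z)={5,6} D(U)={2,3,4,5}: Y {2,3}->{}; Z {5,6}->{}; U {2,3,4,5}->{} => REVISION
Total revisions = 3

Answer: 3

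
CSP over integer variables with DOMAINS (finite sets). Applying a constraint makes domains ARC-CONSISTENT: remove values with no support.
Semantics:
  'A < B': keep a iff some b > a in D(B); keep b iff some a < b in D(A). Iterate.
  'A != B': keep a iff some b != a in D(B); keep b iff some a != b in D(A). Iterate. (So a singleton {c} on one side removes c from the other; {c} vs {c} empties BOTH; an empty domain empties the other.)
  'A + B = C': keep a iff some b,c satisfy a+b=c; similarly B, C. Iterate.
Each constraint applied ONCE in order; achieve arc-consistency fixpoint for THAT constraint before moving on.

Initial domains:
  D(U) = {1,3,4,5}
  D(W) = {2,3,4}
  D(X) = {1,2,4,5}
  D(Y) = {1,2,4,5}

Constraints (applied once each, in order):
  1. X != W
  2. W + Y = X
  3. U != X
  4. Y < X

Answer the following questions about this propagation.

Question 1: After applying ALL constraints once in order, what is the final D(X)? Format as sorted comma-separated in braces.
Constraint 1 (X != W) on D(X)={1,2,4,5} D(W)={2,3,4}: no change
Constraint 2 (W + Y = X) on D(W)={2,3,4} D(Y)={1,2,4,5} D(X)={1,2,4,5}: Y {1,2,4,5}->{1,2}; X {1,2,4,5}->{4,5}
Constraint 3 (U != X) on D(U)={1,3,4,5} D(X)={4,5}: no change
Constraint 4 (Y < X) on D(Y)={1,2} D(X)={4,5}: no change
So after all 4 constraints: D(X) = {4,5}

Answer: {4,5}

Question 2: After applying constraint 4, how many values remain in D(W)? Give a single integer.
Answer: 3

Derivation:
Constraint 1 (X != W) on D(X)={1,2,4,5} D(W)={2,3,4}: no change
Constraint 2 (W + Y = X) on D(W)={2,3,4} D(Y)={1,2,4,5} D(X)={1,2,4,5}: Y {1,2,4,5}->{1,2}; X {1,2,4,5}->{4,5}
Constraint 3 (U != X) on D(U)={1,3,4,5} D(X)={4,5}: no change
Constraint 4 (Y < X) on D(Y)={1,2} D(X)={4,5}: no change
So after constraint 4: D(W)={2,3,4}, size = 3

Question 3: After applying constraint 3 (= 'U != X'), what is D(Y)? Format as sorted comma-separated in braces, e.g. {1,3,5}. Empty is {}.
Answer: {1,2}

Derivation:
Constraint 1 (X != W) on D(X)={1,2,4,5} D(W)={2,3,4}: no change
Constraint 2 (W + Y = X) on D(W)={2,3,4} D(Y)={1,2,4,5} D(X)={1,2,4,5}: Y {1,2,4,5}->{1,2}; X {1,2,4,5}->{4,5}
Constraint 3 (U != X) on D(U)={1,3,4,5} D(X)={4,5}: no change
So after constraint 3: D(Y) = {1,2}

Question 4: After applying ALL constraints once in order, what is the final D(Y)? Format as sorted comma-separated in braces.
Constraint 1 (X != W) on D(X)={1,2,4,5} D(W)={2,3,4}: no change
Constraint 2 (W + Y = X) on D(W)={2,3,4} D(Y)={1,2,4,5} D(X)={1,2,4,5}: Y {1,2,4,5}->{1,2}; X {1,2,4,5}->{4,5}
Constraint 3 (U != X) on D(U)={1,3,4,5} D(X)={4,5}: no change
Constraint 4 (Y < X) on D(Y)={1,2} D(X)={4,5}: no change
So after all 4 constraints: D(Y) = {1,2}

Answer: {1,2}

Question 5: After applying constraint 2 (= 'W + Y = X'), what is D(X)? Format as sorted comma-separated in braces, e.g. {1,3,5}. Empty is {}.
Answer: {4,5}

Derivation:
Constraint 1 (X != W) on D(X)={1,2,4,5} D(W)={2,3,4}: no change
Constraint 2 (W + Y = X) on D(W)={2,3,4} D(Y)={1,2,4,5} D(X)={1,2,4,5}: Y {1,2,4,5}->{1,2}; X {1,2,4,5}->{4,5}
So after constraint 2: D(X) = {4,5}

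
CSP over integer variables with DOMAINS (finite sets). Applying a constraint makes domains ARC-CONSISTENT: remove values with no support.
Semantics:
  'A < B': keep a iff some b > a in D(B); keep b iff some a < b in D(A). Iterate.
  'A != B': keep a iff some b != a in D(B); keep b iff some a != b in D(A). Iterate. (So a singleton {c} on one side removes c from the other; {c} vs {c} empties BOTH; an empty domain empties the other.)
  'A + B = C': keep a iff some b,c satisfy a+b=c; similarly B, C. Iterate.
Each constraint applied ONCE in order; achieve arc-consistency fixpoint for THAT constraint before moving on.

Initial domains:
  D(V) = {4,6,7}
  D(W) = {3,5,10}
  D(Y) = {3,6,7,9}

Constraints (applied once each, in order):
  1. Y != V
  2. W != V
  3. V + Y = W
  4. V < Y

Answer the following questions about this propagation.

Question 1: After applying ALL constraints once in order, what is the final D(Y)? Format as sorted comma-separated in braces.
Constraint 1 (Y != V) on D(Y)={3,6,7,9} D(V)={4,6,7}: no change
Constraint 2 (W != V) on D(W)={3,5,10} D(V)={4,6,7}: no change
Constraint 3 (V + Y = W) on D(V)={4,6,7} D(Y)={3,6,7,9} D(W)={3,5,10}: V {4,6,7}->{4,7}; Y {3,6,7,9}->{3,6}; W {3,5,10}->{10}
Constraint 4 (V < Y) on D(V)={4,7} D(Y)={3,6}: V {4,7}->{4}; Y {3,6}->{6}
So after all 4 constraints: D(Y) = {6}

Answer: {6}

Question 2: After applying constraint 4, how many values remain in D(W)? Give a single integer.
Answer: 1

Derivation:
Constraint 1 (Y != V) on D(Y)={3,6,7,9} D(V)={4,6,7}: no change
Constraint 2 (W != V) on D(W)={3,5,10} D(V)={4,6,7}: no change
Constraint 3 (V + Y = W) on D(V)={4,6,7} D(Y)={3,6,7,9} D(W)={3,5,10}: V {4,6,7}->{4,7}; Y {3,6,7,9}->{3,6}; W {3,5,10}->{10}
Constraint 4 (V < Y) on D(V)={4,7} D(Y)={3,6}: V {4,7}->{4}; Y {3,6}->{6}
So after constraint 4: D(W)={10}, size = 1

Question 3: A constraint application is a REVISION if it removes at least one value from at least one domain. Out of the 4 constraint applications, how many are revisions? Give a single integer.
Constraint 1 (Y != V) on D(Y)={3,6,7,9} D(V)={4,6,7}: no change => not a revision
Constraint 2 (W != V) on D(W)={3,5,10} D(V)={4,6,7}: no change => not a revision
Constraint 3 (V + Y = W) on D(V)={4,6,7} D(Y)={3,6,7,9} D(W)={3,5,10}: V {4,6,7}->{4,7}; Y {3,6,7,9}->{3,6}; W {3,5,10}->{10} => REVISION
Constraint 4 (V < Y) on D(V)={4,7} D(Y)={3,6}: V {4,7}->{4}; Y {3,6}->{6} => REVISION
Total revisions = 2

Answer: 2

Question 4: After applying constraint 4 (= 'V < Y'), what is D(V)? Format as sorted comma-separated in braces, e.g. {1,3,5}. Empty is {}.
Answer: {4}

Derivation:
Constraint 1 (Y != V) on D(Y)={3,6,7,9} D(V)={4,6,7}: no change
Constraint 2 (W != V) on D(W)={3,5,10} D(V)={4,6,7}: no change
Constraint 3 (V + Y = W) on D(V)={4,6,7} D(Y)={3,6,7,9} D(W)={3,5,10}: V {4,6,7}->{4,7}; Y {3,6,7,9}->{3,6}; W {3,5,10}->{10}
Constraint 4 (V < Y) on D(V)={4,7} D(Y)={3,6}: V {4,7}->{4}; Y {3,6}->{6}
So after constraint 4: D(V) = {4}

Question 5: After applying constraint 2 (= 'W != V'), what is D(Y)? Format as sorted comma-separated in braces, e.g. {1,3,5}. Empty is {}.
Answer: {3,6,7,9}

Derivation:
Constraint 1 (Y != V) on D(Y)={3,6,7,9} D(V)={4,6,7}: no change
Constraint 2 (W != V) on D(W)={3,5,10} D(V)={4,6,7}: no change
So after constraint 2: D(Y) = {3,6,7,9}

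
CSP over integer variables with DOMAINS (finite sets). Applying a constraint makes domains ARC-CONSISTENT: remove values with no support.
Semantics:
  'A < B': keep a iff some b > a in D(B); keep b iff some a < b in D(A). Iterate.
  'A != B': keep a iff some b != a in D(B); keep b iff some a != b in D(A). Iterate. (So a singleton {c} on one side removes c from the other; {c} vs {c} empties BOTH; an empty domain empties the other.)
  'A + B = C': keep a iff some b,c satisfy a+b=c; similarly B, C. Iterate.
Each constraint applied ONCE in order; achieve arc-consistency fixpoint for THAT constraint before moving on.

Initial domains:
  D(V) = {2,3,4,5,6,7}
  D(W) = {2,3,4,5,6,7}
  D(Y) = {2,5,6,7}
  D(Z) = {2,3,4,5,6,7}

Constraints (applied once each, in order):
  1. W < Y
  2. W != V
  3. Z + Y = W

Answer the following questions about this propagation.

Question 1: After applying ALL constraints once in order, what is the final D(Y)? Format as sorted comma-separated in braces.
Answer: {}

Derivation:
Constraint 1 (W < Y) on D(W)={2,3,4,5,6,7} D(Y)={2,5,6,7}: W {2,3,4,5,6,7}->{2,3,4,5,6}; Y {2,5,6,7}->{5,6,7}
Constraint 2 (W != V) on D(W)={2,3,4,5,6} D(V)={2,3,4,5,6,7}: no change
Constraint 3 (Z + Y = W) on D(Z)={2,3,4,5,6,7} D(Y)={5,6,7} D(W)={2,3,4,5,6}: Z {2,3,4,5,6,7}->{}; Y {5,6,7}->{}; W {2,3,4,5,6}->{}
So after all 3 constraints: D(Y) = {}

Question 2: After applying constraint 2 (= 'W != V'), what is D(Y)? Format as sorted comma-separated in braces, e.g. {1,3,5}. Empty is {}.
Constraint 1 (W < Y) on D(W)={2,3,4,5,6,7} D(Y)={2,5,6,7}: W {2,3,4,5,6,7}->{2,3,4,5,6}; Y {2,5,6,7}->{5,6,7}
Constraint 2 (W != V) on D(W)={2,3,4,5,6} D(V)={2,3,4,5,6,7}: no change
So after constraint 2: D(Y) = {5,6,7}

Answer: {5,6,7}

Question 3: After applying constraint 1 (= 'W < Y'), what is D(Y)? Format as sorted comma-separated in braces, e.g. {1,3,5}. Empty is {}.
Constraint 1 (W < Y) on D(W)={2,3,4,5,6,7} D(Y)={2,5,6,7}: W {2,3,4,5,6,7}->{2,3,4,5,6}; Y {2,5,6,7}->{5,6,7}
So after constraint 1: D(Y) = {5,6,7}

Answer: {5,6,7}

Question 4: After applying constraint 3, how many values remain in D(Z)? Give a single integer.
Constraint 1 (W < Y) on D(W)={2,3,4,5,6,7} D(Y)={2,5,6,7}: W {2,3,4,5,6,7}->{2,3,4,5,6}; Y {2,5,6,7}->{5,6,7}
Constraint 2 (W != V) on D(W)={2,3,4,5,6} D(V)={2,3,4,5,6,7}: no change
Constraint 3 (Z + Y = W) on D(Z)={2,3,4,5,6,7} D(Y)={5,6,7} D(W)={2,3,4,5,6}: Z {2,3,4,5,6,7}->{}; Y {5,6,7}->{}; W {2,3,4,5,6}->{}
So after constraint 3: D(Z)={}, size = 0

Answer: 0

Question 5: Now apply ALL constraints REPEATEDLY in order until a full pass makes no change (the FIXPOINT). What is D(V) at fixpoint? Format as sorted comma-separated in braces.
pass 0 (initial): D(V)={2,3,4,5,6,7}
pass 1: W {2,3,4,5,6,7}->{}; Y {2,5,6,7}->{}; Z {2,3,4,5,6,7}->{}
pass 2: V {2,3,4,5,6,7}->{}
pass 3: no change
Fixpoint after 3 passes: D(V) = {}

Answer: {}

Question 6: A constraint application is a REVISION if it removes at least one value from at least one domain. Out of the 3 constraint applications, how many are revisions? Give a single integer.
Constraint 1 (W < Y) on D(W)={2,3,4,5,6,7} D(Y)={2,5,6,7}: W {2,3,4,5,6,7}->{2,3,4,5,6}; Y {2,5,6,7}->{5,6,7} => REVISION
Constraint 2 (W != V) on D(W)={2,3,4,5,6} D(V)={2,3,4,5,6,7}: no change => not a revision
Constraint 3 (Z + Y = W) on D(Z)={2,3,4,5,6,7} D(Y)={5,6,7} D(W)={2,3,4,5,6}: Z {2,3,4,5,6,7}->{}; Y {5,6,7}->{}; W {2,3,4,5,6}->{} => REVISION
Total revisions = 2

Answer: 2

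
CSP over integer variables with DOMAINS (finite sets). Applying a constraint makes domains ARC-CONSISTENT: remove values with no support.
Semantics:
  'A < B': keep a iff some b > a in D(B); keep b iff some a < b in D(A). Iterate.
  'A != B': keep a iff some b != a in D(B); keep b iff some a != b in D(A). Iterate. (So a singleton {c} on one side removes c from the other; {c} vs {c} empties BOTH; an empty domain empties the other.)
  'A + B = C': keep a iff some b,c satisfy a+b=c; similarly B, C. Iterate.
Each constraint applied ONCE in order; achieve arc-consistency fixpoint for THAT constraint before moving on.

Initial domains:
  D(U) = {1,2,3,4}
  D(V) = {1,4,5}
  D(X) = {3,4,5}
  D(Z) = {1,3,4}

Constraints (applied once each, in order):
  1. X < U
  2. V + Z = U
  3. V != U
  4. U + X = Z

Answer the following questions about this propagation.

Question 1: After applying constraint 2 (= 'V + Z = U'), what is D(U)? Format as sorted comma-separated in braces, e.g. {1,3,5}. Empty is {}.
Answer: {4}

Derivation:
Constraint 1 (X < U) on D(X)={3,4,5} D(U)={1,2,3,4}: X {3,4,5}->{3}; U {1,2,3,4}->{4}
Constraint 2 (V + Z = U) on D(V)={1,4,5} D(Z)={1,3,4} D(U)={4}: V {1,4,5}->{1}; Z {1,3,4}->{3}
So after constraint 2: D(U) = {4}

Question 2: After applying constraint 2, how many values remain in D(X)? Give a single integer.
Constraint 1 (X < U) on D(X)={3,4,5} D(U)={1,2,3,4}: X {3,4,5}->{3}; U {1,2,3,4}->{4}
Constraint 2 (V + Z = U) on D(V)={1,4,5} D(Z)={1,3,4} D(U)={4}: V {1,4,5}->{1}; Z {1,3,4}->{3}
So after constraint 2: D(X)={3}, size = 1

Answer: 1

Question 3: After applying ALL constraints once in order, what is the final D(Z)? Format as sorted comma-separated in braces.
Constraint 1 (X < U) on D(X)={3,4,5} D(U)={1,2,3,4}: X {3,4,5}->{3}; U {1,2,3,4}->{4}
Constraint 2 (V + Z = U) on D(V)={1,4,5} D(Z)={1,3,4} D(U)={4}: V {1,4,5}->{1}; Z {1,3,4}->{3}
Constraint 3 (V != U) on D(V)={1} D(U)={4}: no change
Constraint 4 (U + X = Z) on D(U)={4} D(X)={3} D(Z)={3}: U {4}->{}; X {3}->{}; Z {3}->{}
So after all 4 constraints: D(Z) = {}

Answer: {}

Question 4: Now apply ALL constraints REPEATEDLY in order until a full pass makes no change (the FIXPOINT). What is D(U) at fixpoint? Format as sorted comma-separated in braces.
pass 0 (initial): D(U)={1,2,3,4}
pass 1: U {1,2,3,4}->{}; V {1,4,5}->{1}; X {3,4,5}->{}; Z {1,3,4}->{}
pass 2: V {1}->{}
pass 3: no change
Fixpoint after 3 passes: D(U) = {}

Answer: {}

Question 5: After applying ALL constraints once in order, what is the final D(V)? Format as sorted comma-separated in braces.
Answer: {1}

Derivation:
Constraint 1 (X < U) on D(X)={3,4,5} D(U)={1,2,3,4}: X {3,4,5}->{3}; U {1,2,3,4}->{4}
Constraint 2 (V + Z = U) on D(V)={1,4,5} D(Z)={1,3,4} D(U)={4}: V {1,4,5}->{1}; Z {1,3,4}->{3}
Constraint 3 (V != U) on D(V)={1} D(U)={4}: no change
Constraint 4 (U + X = Z) on D(U)={4} D(X)={3} D(Z)={3}: U {4}->{}; X {3}->{}; Z {3}->{}
So after all 4 constraints: D(V) = {1}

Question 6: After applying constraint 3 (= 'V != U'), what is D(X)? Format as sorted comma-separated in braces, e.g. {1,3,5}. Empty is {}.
Constraint 1 (X < U) on D(X)={3,4,5} D(U)={1,2,3,4}: X {3,4,5}->{3}; U {1,2,3,4}->{4}
Constraint 2 (V + Z = U) on D(V)={1,4,5} D(Z)={1,3,4} D(U)={4}: V {1,4,5}->{1}; Z {1,3,4}->{3}
Constraint 3 (V != U) on D(V)={1} D(U)={4}: no change
So after constraint 3: D(X) = {3}

Answer: {3}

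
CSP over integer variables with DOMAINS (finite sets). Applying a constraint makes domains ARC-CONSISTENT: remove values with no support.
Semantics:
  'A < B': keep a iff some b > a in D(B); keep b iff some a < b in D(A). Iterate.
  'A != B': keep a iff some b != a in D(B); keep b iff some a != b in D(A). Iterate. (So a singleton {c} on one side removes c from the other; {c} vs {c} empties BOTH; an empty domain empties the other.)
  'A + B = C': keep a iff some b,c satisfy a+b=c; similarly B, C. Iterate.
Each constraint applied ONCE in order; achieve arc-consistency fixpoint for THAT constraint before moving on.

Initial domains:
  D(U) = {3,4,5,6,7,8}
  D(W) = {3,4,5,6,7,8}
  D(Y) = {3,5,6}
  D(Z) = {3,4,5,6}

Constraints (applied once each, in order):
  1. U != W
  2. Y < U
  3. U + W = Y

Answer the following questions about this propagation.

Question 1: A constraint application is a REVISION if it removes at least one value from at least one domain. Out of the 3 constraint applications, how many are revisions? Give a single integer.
Constraint 1 (U != W) on D(U)={3,4,5,6,7,8} D(W)={3,4,5,6,7,8}: no change => not a revision
Constraint 2 (Y < U) on D(Y)={3,5,6} D(U)={3,4,5,6,7,8}: U {3,4,5,6,7,8}->{4,5,6,7,8} => REVISION
Constraint 3 (U + W = Y) on D(U)={4,5,6,7,8} D(W)={3,4,5,6,7,8} D(Y)={3,5,6}: U {4,5,6,7,8}->{}; W {3,4,5,6,7,8}->{}; Y {3,5,6}->{} => REVISION
Total revisions = 2

Answer: 2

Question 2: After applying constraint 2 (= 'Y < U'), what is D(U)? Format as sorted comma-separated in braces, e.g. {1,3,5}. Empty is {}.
Answer: {4,5,6,7,8}

Derivation:
Constraint 1 (U != W) on D(U)={3,4,5,6,7,8} D(W)={3,4,5,6,7,8}: no change
Constraint 2 (Y < U) on D(Y)={3,5,6} D(U)={3,4,5,6,7,8}: U {3,4,5,6,7,8}->{4,5,6,7,8}
So after constraint 2: D(U) = {4,5,6,7,8}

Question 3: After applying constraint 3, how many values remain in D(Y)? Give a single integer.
Constraint 1 (U != W) on D(U)={3,4,5,6,7,8} D(W)={3,4,5,6,7,8}: no change
Constraint 2 (Y < U) on D(Y)={3,5,6} D(U)={3,4,5,6,7,8}: U {3,4,5,6,7,8}->{4,5,6,7,8}
Constraint 3 (U + W = Y) on D(U)={4,5,6,7,8} D(W)={3,4,5,6,7,8} D(Y)={3,5,6}: U {4,5,6,7,8}->{}; W {3,4,5,6,7,8}->{}; Y {3,5,6}->{}
So after constraint 3: D(Y)={}, size = 0

Answer: 0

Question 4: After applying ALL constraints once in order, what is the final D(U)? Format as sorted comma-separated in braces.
Answer: {}

Derivation:
Constraint 1 (U != W) on D(U)={3,4,5,6,7,8} D(W)={3,4,5,6,7,8}: no change
Constraint 2 (Y < U) on D(Y)={3,5,6} D(U)={3,4,5,6,7,8}: U {3,4,5,6,7,8}->{4,5,6,7,8}
Constraint 3 (U + W = Y) on D(U)={4,5,6,7,8} D(W)={3,4,5,6,7,8} D(Y)={3,5,6}: U {4,5,6,7,8}->{}; W {3,4,5,6,7,8}->{}; Y {3,5,6}->{}
So after all 3 constraints: D(U) = {}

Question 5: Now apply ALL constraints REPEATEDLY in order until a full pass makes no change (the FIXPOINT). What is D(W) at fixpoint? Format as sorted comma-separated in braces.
Answer: {}

Derivation:
pass 0 (initial): D(W)={3,4,5,6,7,8}
pass 1: U {3,4,5,6,7,8}->{}; W {3,4,5,6,7,8}->{}; Y {3,5,6}->{}
pass 2: no change
Fixpoint after 2 passes: D(W) = {}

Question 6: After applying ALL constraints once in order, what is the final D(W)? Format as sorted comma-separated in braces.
Constraint 1 (U != W) on D(U)={3,4,5,6,7,8} D(W)={3,4,5,6,7,8}: no change
Constraint 2 (Y < U) on D(Y)={3,5,6} D(U)={3,4,5,6,7,8}: U {3,4,5,6,7,8}->{4,5,6,7,8}
Constraint 3 (U + W = Y) on D(U)={4,5,6,7,8} D(W)={3,4,5,6,7,8} D(Y)={3,5,6}: U {4,5,6,7,8}->{}; W {3,4,5,6,7,8}->{}; Y {3,5,6}->{}
So after all 3 constraints: D(W) = {}

Answer: {}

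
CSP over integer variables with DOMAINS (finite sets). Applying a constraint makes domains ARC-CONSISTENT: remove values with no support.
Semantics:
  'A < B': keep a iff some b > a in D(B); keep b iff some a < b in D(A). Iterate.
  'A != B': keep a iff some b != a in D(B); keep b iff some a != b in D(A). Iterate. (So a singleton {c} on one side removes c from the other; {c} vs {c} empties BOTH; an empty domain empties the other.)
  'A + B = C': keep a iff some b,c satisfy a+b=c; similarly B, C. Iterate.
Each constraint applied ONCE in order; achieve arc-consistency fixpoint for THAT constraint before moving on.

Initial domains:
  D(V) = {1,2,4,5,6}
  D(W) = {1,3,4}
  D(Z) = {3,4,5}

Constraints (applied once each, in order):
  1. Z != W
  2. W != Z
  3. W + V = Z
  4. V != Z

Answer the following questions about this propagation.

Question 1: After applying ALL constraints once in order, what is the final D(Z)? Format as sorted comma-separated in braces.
Constraint 1 (Z != W) on D(Z)={3,4,5} D(W)={1,3,4}: no change
Constraint 2 (W != Z) on D(W)={1,3,4} D(Z)={3,4,5}: no change
Constraint 3 (W + V = Z) on D(W)={1,3,4} D(V)={1,2,4,5,6} D(Z)={3,4,5}: V {1,2,4,5,6}->{1,2,4}
Constraint 4 (V != Z) on D(V)={1,2,4} D(Z)={3,4,5}: no change
So after all 4 constraints: D(Z) = {3,4,5}

Answer: {3,4,5}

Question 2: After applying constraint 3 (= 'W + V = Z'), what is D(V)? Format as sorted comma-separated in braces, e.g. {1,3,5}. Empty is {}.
Constraint 1 (Z != W) on D(Z)={3,4,5} D(W)={1,3,4}: no change
Constraint 2 (W != Z) on D(W)={1,3,4} D(Z)={3,4,5}: no change
Constraint 3 (W + V = Z) on D(W)={1,3,4} D(V)={1,2,4,5,6} D(Z)={3,4,5}: V {1,2,4,5,6}->{1,2,4}
So after constraint 3: D(V) = {1,2,4}

Answer: {1,2,4}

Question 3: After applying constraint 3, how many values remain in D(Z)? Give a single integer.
Answer: 3

Derivation:
Constraint 1 (Z != W) on D(Z)={3,4,5} D(W)={1,3,4}: no change
Constraint 2 (W != Z) on D(W)={1,3,4} D(Z)={3,4,5}: no change
Constraint 3 (W + V = Z) on D(W)={1,3,4} D(V)={1,2,4,5,6} D(Z)={3,4,5}: V {1,2,4,5,6}->{1,2,4}
So after constraint 3: D(Z)={3,4,5}, size = 3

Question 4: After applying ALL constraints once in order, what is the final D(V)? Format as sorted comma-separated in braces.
Answer: {1,2,4}

Derivation:
Constraint 1 (Z != W) on D(Z)={3,4,5} D(W)={1,3,4}: no change
Constraint 2 (W != Z) on D(W)={1,3,4} D(Z)={3,4,5}: no change
Constraint 3 (W + V = Z) on D(W)={1,3,4} D(V)={1,2,4,5,6} D(Z)={3,4,5}: V {1,2,4,5,6}->{1,2,4}
Constraint 4 (V != Z) on D(V)={1,2,4} D(Z)={3,4,5}: no change
So after all 4 constraints: D(V) = {1,2,4}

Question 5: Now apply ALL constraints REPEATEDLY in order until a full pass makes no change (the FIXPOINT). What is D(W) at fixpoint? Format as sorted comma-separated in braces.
Answer: {1,3,4}

Derivation:
pass 0 (initial): D(W)={1,3,4}
pass 1: V {1,2,4,5,6}->{1,2,4}
pass 2: no change
Fixpoint after 2 passes: D(W) = {1,3,4}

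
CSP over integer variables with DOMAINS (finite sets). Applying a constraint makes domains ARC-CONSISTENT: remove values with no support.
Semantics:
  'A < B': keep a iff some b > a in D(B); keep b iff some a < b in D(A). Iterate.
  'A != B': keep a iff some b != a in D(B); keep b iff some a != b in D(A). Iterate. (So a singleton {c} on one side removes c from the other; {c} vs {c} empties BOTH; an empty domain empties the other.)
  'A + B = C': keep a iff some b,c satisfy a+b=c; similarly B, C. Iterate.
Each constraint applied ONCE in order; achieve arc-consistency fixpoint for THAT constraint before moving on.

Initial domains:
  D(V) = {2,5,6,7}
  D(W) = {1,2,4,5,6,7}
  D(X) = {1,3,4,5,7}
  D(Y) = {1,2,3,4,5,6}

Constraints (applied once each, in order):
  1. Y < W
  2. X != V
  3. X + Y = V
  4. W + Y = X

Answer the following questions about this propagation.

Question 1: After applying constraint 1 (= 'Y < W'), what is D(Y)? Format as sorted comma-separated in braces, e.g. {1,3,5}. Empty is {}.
Answer: {1,2,3,4,5,6}

Derivation:
Constraint 1 (Y < W) on D(Y)={1,2,3,4,5,6} D(W)={1,2,4,5,6,7}: W {1,2,4,5,6,7}->{2,4,5,6,7}
So after constraint 1: D(Y) = {1,2,3,4,5,6}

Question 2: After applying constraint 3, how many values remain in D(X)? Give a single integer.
Constraint 1 (Y < W) on D(Y)={1,2,3,4,5,6} D(W)={1,2,4,5,6,7}: W {1,2,4,5,6,7}->{2,4,5,6,7}
Constraint 2 (X != V) on D(X)={1,3,4,5,7} D(V)={2,5,6,7}: no change
Constraint 3 (X + Y = V) on D(X)={1,3,4,5,7} D(Y)={1,2,3,4,5,6} D(V)={2,5,6,7}: X {1,3,4,5,7}->{1,3,4,5}
So after constraint 3: D(X)={1,3,4,5}, size = 4

Answer: 4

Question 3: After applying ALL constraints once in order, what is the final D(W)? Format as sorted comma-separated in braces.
Answer: {2,4}

Derivation:
Constraint 1 (Y < W) on D(Y)={1,2,3,4,5,6} D(W)={1,2,4,5,6,7}: W {1,2,4,5,6,7}->{2,4,5,6,7}
Constraint 2 (X != V) on D(X)={1,3,4,5,7} D(V)={2,5,6,7}: no change
Constraint 3 (X + Y = V) on D(X)={1,3,4,5,7} D(Y)={1,2,3,4,5,6} D(V)={2,5,6,7}: X {1,3,4,5,7}->{1,3,4,5}
Constraint 4 (W + Y = X) on D(W)={2,4,5,6,7} D(Y)={1,2,3,4,5,6} D(X)={1,3,4,5}: W {2,4,5,6,7}->{2,4}; Y {1,2,3,4,5,6}->{1,2,3}; X {1,3,4,5}->{3,4,5}
So after all 4 constraints: D(W) = {2,4}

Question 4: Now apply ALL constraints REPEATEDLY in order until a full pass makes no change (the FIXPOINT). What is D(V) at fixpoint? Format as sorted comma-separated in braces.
pass 0 (initial): D(V)={2,5,6,7}
pass 1: W {1,2,4,5,6,7}->{2,4}; X {1,3,4,5,7}->{3,4,5}; Y {1,2,3,4,5,6}->{1,2,3}
pass 2: V {2,5,6,7}->{5,6,7}
pass 3: no change
Fixpoint after 3 passes: D(V) = {5,6,7}

Answer: {5,6,7}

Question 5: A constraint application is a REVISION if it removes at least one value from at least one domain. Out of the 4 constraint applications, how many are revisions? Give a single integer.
Answer: 3

Derivation:
Constraint 1 (Y < W) on D(Y)={1,2,3,4,5,6} D(W)={1,2,4,5,6,7}: W {1,2,4,5,6,7}->{2,4,5,6,7} => REVISION
Constraint 2 (X != V) on D(X)={1,3,4,5,7} D(V)={2,5,6,7}: no change => not a revision
Constraint 3 (X + Y = V) on D(X)={1,3,4,5,7} D(Y)={1,2,3,4,5,6} D(V)={2,5,6,7}: X {1,3,4,5,7}->{1,3,4,5} => REVISION
Constraint 4 (W + Y = X) on D(W)={2,4,5,6,7} D(Y)={1,2,3,4,5,6} D(X)={1,3,4,5}: W {2,4,5,6,7}->{2,4}; Y {1,2,3,4,5,6}->{1,2,3}; X {1,3,4,5}->{3,4,5} => REVISION
Total revisions = 3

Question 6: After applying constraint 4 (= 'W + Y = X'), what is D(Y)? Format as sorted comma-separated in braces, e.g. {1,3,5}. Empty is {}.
Answer: {1,2,3}

Derivation:
Constraint 1 (Y < W) on D(Y)={1,2,3,4,5,6} D(W)={1,2,4,5,6,7}: W {1,2,4,5,6,7}->{2,4,5,6,7}
Constraint 2 (X != V) on D(X)={1,3,4,5,7} D(V)={2,5,6,7}: no change
Constraint 3 (X + Y = V) on D(X)={1,3,4,5,7} D(Y)={1,2,3,4,5,6} D(V)={2,5,6,7}: X {1,3,4,5,7}->{1,3,4,5}
Constraint 4 (W + Y = X) on D(W)={2,4,5,6,7} D(Y)={1,2,3,4,5,6} D(X)={1,3,4,5}: W {2,4,5,6,7}->{2,4}; Y {1,2,3,4,5,6}->{1,2,3}; X {1,3,4,5}->{3,4,5}
So after constraint 4: D(Y) = {1,2,3}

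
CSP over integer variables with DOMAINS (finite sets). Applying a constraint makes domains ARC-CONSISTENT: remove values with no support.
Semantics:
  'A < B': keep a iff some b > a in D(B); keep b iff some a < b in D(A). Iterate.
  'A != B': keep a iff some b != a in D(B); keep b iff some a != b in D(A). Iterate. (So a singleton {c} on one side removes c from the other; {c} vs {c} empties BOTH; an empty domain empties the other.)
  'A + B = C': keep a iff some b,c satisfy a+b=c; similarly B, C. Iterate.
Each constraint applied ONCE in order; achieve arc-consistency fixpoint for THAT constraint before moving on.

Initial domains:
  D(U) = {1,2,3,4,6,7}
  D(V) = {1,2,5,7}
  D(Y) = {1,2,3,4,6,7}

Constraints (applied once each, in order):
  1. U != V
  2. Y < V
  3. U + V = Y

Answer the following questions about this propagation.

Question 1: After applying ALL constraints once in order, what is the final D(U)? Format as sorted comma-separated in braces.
Constraint 1 (U != V) on D(U)={1,2,3,4,6,7} D(V)={1,2,5,7}: no change
Constraint 2 (Y < V) on D(Y)={1,2,3,4,6,7} D(V)={1,2,5,7}: Y {1,2,3,4,6,7}->{1,2,3,4,6}; V {1,2,5,7}->{2,5,7}
Constraint 3 (U + V = Y) on D(U)={1,2,3,4,6,7} D(V)={2,5,7} D(Y)={1,2,3,4,6}: U {1,2,3,4,6,7}->{1,2,4}; V {2,5,7}->{2,5}; Y {1,2,3,4,6}->{3,4,6}
So after all 3 constraints: D(U) = {1,2,4}

Answer: {1,2,4}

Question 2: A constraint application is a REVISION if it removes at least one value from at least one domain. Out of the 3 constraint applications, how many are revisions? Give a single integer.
Answer: 2

Derivation:
Constraint 1 (U != V) on D(U)={1,2,3,4,6,7} D(V)={1,2,5,7}: no change => not a revision
Constraint 2 (Y < V) on D(Y)={1,2,3,4,6,7} D(V)={1,2,5,7}: Y {1,2,3,4,6,7}->{1,2,3,4,6}; V {1,2,5,7}->{2,5,7} => REVISION
Constraint 3 (U + V = Y) on D(U)={1,2,3,4,6,7} D(V)={2,5,7} D(Y)={1,2,3,4,6}: U {1,2,3,4,6,7}->{1,2,4}; V {2,5,7}->{2,5}; Y {1,2,3,4,6}->{3,4,6} => REVISION
Total revisions = 2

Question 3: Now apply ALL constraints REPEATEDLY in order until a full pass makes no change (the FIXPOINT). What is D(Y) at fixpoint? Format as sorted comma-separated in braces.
Answer: {}

Derivation:
pass 0 (initial): D(Y)={1,2,3,4,6,7}
pass 1: U {1,2,3,4,6,7}->{1,2,4}; V {1,2,5,7}->{2,5}; Y {1,2,3,4,6,7}->{3,4,6}
pass 2: U {1,2,4}->{}; V {2,5}->{}; Y {3,4,6}->{}
pass 3: no change
Fixpoint after 3 passes: D(Y) = {}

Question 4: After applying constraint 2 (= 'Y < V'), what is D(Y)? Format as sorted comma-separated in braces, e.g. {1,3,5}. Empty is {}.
Constraint 1 (U != V) on D(U)={1,2,3,4,6,7} D(V)={1,2,5,7}: no change
Constraint 2 (Y < V) on D(Y)={1,2,3,4,6,7} D(V)={1,2,5,7}: Y {1,2,3,4,6,7}->{1,2,3,4,6}; V {1,2,5,7}->{2,5,7}
So after constraint 2: D(Y) = {1,2,3,4,6}

Answer: {1,2,3,4,6}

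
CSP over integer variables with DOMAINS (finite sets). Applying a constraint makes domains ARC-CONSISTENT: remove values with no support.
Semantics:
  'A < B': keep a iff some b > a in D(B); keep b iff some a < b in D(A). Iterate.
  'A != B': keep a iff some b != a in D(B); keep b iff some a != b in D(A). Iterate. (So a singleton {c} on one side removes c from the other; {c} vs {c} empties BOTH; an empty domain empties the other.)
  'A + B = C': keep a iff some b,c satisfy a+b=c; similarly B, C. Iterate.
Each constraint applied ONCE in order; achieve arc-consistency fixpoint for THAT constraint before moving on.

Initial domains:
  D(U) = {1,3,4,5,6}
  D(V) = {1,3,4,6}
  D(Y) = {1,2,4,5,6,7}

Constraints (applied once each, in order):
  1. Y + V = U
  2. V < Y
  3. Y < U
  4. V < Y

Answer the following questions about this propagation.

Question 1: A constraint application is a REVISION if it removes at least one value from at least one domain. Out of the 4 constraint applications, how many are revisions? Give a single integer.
Constraint 1 (Y + V = U) on D(Y)={1,2,4,5,6,7} D(V)={1,3,4,6} D(U)={1,3,4,5,6}: Y {1,2,4,5,6,7}->{1,2,4,5}; V {1,3,4,6}->{1,3,4}; U {1,3,4,5,6}->{3,4,5,6} => REVISION
Constraint 2 (V < Y) on D(V)={1,3,4} D(Y)={1,2,4,5}: Y {1,2,4,5}->{2,4,5} => REVISION
Constraint 3 (Y < U) on D(Y)={2,4,5} D(U)={3,4,5,6}: no change => not a revision
Constraint 4 (V < Y) on D(V)={1,3,4} D(Y)={2,4,5}: no change => not a revision
Total revisions = 2

Answer: 2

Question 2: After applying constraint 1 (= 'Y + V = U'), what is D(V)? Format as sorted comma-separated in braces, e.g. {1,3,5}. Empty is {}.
Answer: {1,3,4}

Derivation:
Constraint 1 (Y + V = U) on D(Y)={1,2,4,5,6,7} D(V)={1,3,4,6} D(U)={1,3,4,5,6}: Y {1,2,4,5,6,7}->{1,2,4,5}; V {1,3,4,6}->{1,3,4}; U {1,3,4,5,6}->{3,4,5,6}
So after constraint 1: D(V) = {1,3,4}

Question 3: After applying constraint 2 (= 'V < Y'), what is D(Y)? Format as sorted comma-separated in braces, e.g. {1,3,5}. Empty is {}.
Answer: {2,4,5}

Derivation:
Constraint 1 (Y + V = U) on D(Y)={1,2,4,5,6,7} D(V)={1,3,4,6} D(U)={1,3,4,5,6}: Y {1,2,4,5,6,7}->{1,2,4,5}; V {1,3,4,6}->{1,3,4}; U {1,3,4,5,6}->{3,4,5,6}
Constraint 2 (V < Y) on D(V)={1,3,4} D(Y)={1,2,4,5}: Y {1,2,4,5}->{2,4,5}
So after constraint 2: D(Y) = {2,4,5}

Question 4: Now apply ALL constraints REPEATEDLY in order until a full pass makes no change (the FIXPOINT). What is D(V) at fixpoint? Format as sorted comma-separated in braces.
Answer: {1,3,4}

Derivation:
pass 0 (initial): D(V)={1,3,4,6}
pass 1: U {1,3,4,5,6}->{3,4,5,6}; V {1,3,4,6}->{1,3,4}; Y {1,2,4,5,6,7}->{2,4,5}
pass 2: U {3,4,5,6}->{3,5,6}
pass 3: no change
Fixpoint after 3 passes: D(V) = {1,3,4}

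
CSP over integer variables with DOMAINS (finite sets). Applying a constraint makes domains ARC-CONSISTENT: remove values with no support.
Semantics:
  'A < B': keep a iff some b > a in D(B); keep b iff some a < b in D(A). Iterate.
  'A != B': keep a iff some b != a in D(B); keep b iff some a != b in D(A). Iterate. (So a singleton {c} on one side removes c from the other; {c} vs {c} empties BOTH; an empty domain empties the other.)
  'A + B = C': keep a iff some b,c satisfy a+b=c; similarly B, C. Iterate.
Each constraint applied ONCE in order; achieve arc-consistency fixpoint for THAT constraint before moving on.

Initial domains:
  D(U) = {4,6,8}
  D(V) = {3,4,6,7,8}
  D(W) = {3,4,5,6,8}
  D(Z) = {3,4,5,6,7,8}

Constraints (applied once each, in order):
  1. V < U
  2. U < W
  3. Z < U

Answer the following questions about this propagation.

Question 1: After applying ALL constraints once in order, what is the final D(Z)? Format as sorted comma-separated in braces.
Constraint 1 (V < U) on D(V)={3,4,6,7,8} D(U)={4,6,8}: V {3,4,6,7,8}->{3,4,6,7}
Constraint 2 (U < W) on D(U)={4,6,8} D(W)={3,4,5,6,8}: U {4,6,8}->{4,6}; W {3,4,5,6,8}->{5,6,8}
Constraint 3 (Z < U) on D(Z)={3,4,5,6,7,8} D(U)={4,6}: Z {3,4,5,6,7,8}->{3,4,5}
So after all 3 constraints: D(Z) = {3,4,5}

Answer: {3,4,5}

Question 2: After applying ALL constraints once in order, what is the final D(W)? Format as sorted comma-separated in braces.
Constraint 1 (V < U) on D(V)={3,4,6,7,8} D(U)={4,6,8}: V {3,4,6,7,8}->{3,4,6,7}
Constraint 2 (U < W) on D(U)={4,6,8} D(W)={3,4,5,6,8}: U {4,6,8}->{4,6}; W {3,4,5,6,8}->{5,6,8}
Constraint 3 (Z < U) on D(Z)={3,4,5,6,7,8} D(U)={4,6}: Z {3,4,5,6,7,8}->{3,4,5}
So after all 3 constraints: D(W) = {5,6,8}

Answer: {5,6,8}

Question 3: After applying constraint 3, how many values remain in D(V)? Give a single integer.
Answer: 4

Derivation:
Constraint 1 (V < U) on D(V)={3,4,6,7,8} D(U)={4,6,8}: V {3,4,6,7,8}->{3,4,6,7}
Constraint 2 (U < W) on D(U)={4,6,8} D(W)={3,4,5,6,8}: U {4,6,8}->{4,6}; W {3,4,5,6,8}->{5,6,8}
Constraint 3 (Z < U) on D(Z)={3,4,5,6,7,8} D(U)={4,6}: Z {3,4,5,6,7,8}->{3,4,5}
So after constraint 3: D(V)={3,4,6,7}, size = 4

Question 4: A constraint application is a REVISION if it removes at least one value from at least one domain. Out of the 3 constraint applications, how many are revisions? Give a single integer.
Answer: 3

Derivation:
Constraint 1 (V < U) on D(V)={3,4,6,7,8} D(U)={4,6,8}: V {3,4,6,7,8}->{3,4,6,7} => REVISION
Constraint 2 (U < W) on D(U)={4,6,8} D(W)={3,4,5,6,8}: U {4,6,8}->{4,6}; W {3,4,5,6,8}->{5,6,8} => REVISION
Constraint 3 (Z < U) on D(Z)={3,4,5,6,7,8} D(U)={4,6}: Z {3,4,5,6,7,8}->{3,4,5} => REVISION
Total revisions = 3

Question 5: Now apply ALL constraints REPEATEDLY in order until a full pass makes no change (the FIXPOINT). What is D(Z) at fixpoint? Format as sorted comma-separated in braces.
Answer: {3,4,5}

Derivation:
pass 0 (initial): D(Z)={3,4,5,6,7,8}
pass 1: U {4,6,8}->{4,6}; V {3,4,6,7,8}->{3,4,6,7}; W {3,4,5,6,8}->{5,6,8}; Z {3,4,5,6,7,8}->{3,4,5}
pass 2: V {3,4,6,7}->{3,4}
pass 3: no change
Fixpoint after 3 passes: D(Z) = {3,4,5}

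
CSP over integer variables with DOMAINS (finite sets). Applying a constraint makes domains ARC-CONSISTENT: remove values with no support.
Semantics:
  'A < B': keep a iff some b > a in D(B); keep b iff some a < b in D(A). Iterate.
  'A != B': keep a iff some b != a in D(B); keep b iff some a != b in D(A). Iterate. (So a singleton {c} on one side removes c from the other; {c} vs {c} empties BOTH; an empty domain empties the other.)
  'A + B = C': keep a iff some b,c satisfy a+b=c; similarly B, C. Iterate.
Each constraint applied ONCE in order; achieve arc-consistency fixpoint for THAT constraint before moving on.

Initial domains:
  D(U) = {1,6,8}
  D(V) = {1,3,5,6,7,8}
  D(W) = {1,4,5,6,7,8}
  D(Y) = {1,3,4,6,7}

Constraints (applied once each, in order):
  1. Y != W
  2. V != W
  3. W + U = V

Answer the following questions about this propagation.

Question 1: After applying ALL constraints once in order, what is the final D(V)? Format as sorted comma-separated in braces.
Answer: {5,6,7,8}

Derivation:
Constraint 1 (Y != W) on D(Y)={1,3,4,6,7} D(W)={1,4,5,6,7,8}: no change
Constraint 2 (V != W) on D(V)={1,3,5,6,7,8} D(W)={1,4,5,6,7,8}: no change
Constraint 3 (W + U = V) on D(W)={1,4,5,6,7,8} D(U)={1,6,8} D(V)={1,3,5,6,7,8}: W {1,4,5,6,7,8}->{1,4,5,6,7}; U {1,6,8}->{1,6}; V {1,3,5,6,7,8}->{5,6,7,8}
So after all 3 constraints: D(V) = {5,6,7,8}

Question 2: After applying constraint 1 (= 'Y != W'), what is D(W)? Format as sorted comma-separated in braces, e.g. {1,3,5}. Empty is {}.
Constraint 1 (Y != W) on D(Y)={1,3,4,6,7} D(W)={1,4,5,6,7,8}: no change
So after constraint 1: D(W) = {1,4,5,6,7,8}

Answer: {1,4,5,6,7,8}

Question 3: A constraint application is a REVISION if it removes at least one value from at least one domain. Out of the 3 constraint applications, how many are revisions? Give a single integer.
Constraint 1 (Y != W) on D(Y)={1,3,4,6,7} D(W)={1,4,5,6,7,8}: no change => not a revision
Constraint 2 (V != W) on D(V)={1,3,5,6,7,8} D(W)={1,4,5,6,7,8}: no change => not a revision
Constraint 3 (W + U = V) on D(W)={1,4,5,6,7,8} D(U)={1,6,8} D(V)={1,3,5,6,7,8}: W {1,4,5,6,7,8}->{1,4,5,6,7}; U {1,6,8}->{1,6}; V {1,3,5,6,7,8}->{5,6,7,8} => REVISION
Total revisions = 1

Answer: 1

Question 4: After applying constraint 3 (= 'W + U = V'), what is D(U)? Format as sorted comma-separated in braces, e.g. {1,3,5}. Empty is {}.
Answer: {1,6}

Derivation:
Constraint 1 (Y != W) on D(Y)={1,3,4,6,7} D(W)={1,4,5,6,7,8}: no change
Constraint 2 (V != W) on D(V)={1,3,5,6,7,8} D(W)={1,4,5,6,7,8}: no change
Constraint 3 (W + U = V) on D(W)={1,4,5,6,7,8} D(U)={1,6,8} D(V)={1,3,5,6,7,8}: W {1,4,5,6,7,8}->{1,4,5,6,7}; U {1,6,8}->{1,6}; V {1,3,5,6,7,8}->{5,6,7,8}
So after constraint 3: D(U) = {1,6}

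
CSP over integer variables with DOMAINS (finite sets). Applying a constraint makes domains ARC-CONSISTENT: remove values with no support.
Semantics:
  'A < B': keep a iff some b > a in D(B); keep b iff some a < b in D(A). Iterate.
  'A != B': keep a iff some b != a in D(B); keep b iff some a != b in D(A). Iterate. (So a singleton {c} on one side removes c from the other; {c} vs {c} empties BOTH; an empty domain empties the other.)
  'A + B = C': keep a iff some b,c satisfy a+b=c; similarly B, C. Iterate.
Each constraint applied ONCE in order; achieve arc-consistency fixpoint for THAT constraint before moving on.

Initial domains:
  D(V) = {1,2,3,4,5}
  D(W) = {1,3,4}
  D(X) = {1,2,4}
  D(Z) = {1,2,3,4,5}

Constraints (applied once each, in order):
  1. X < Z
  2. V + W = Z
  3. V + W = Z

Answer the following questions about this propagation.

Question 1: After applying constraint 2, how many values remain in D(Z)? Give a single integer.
Constraint 1 (X < Z) on D(X)={1,2,4} D(Z)={1,2,3,4,5}: Z {1,2,3,4,5}->{2,3,4,5}
Constraint 2 (V + W = Z) on D(V)={1,2,3,4,5} D(W)={1,3,4} D(Z)={2,3,4,5}: V {1,2,3,4,5}->{1,2,3,4}
So after constraint 2: D(Z)={2,3,4,5}, size = 4

Answer: 4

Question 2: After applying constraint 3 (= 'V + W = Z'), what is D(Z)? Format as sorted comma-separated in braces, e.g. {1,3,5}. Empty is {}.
Constraint 1 (X < Z) on D(X)={1,2,4} D(Z)={1,2,3,4,5}: Z {1,2,3,4,5}->{2,3,4,5}
Constraint 2 (V + W = Z) on D(V)={1,2,3,4,5} D(W)={1,3,4} D(Z)={2,3,4,5}: V {1,2,3,4,5}->{1,2,3,4}
Constraint 3 (V + W = Z) on D(V)={1,2,3,4} D(W)={1,3,4} D(Z)={2,3,4,5}: no change
So after constraint 3: D(Z) = {2,3,4,5}

Answer: {2,3,4,5}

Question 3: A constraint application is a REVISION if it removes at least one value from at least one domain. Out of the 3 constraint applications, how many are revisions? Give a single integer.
Constraint 1 (X < Z) on D(X)={1,2,4} D(Z)={1,2,3,4,5}: Z {1,2,3,4,5}->{2,3,4,5} => REVISION
Constraint 2 (V + W = Z) on D(V)={1,2,3,4,5} D(W)={1,3,4} D(Z)={2,3,4,5}: V {1,2,3,4,5}->{1,2,3,4} => REVISION
Constraint 3 (V + W = Z) on D(V)={1,2,3,4} D(W)={1,3,4} D(Z)={2,3,4,5}: no change => not a revision
Total revisions = 2

Answer: 2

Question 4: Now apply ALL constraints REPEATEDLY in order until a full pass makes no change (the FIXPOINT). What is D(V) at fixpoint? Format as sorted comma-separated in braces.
pass 0 (initial): D(V)={1,2,3,4,5}
pass 1: V {1,2,3,4,5}->{1,2,3,4}; Z {1,2,3,4,5}->{2,3,4,5}
pass 2: no change
Fixpoint after 2 passes: D(V) = {1,2,3,4}

Answer: {1,2,3,4}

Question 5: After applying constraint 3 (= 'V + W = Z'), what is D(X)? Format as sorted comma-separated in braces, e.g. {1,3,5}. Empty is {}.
Answer: {1,2,4}

Derivation:
Constraint 1 (X < Z) on D(X)={1,2,4} D(Z)={1,2,3,4,5}: Z {1,2,3,4,5}->{2,3,4,5}
Constraint 2 (V + W = Z) on D(V)={1,2,3,4,5} D(W)={1,3,4} D(Z)={2,3,4,5}: V {1,2,3,4,5}->{1,2,3,4}
Constraint 3 (V + W = Z) on D(V)={1,2,3,4} D(W)={1,3,4} D(Z)={2,3,4,5}: no change
So after constraint 3: D(X) = {1,2,4}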